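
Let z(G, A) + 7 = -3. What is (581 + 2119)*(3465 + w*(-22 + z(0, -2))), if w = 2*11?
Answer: 7454700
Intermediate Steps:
w = 22
z(G, A) = -10 (z(G, A) = -7 - 3 = -10)
(581 + 2119)*(3465 + w*(-22 + z(0, -2))) = (581 + 2119)*(3465 + 22*(-22 - 10)) = 2700*(3465 + 22*(-32)) = 2700*(3465 - 704) = 2700*2761 = 7454700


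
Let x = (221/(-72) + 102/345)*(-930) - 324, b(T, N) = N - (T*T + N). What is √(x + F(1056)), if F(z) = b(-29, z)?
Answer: √26940153/138 ≈ 37.612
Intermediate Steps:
b(T, N) = -T² (b(T, N) = N - (T² + N) = N - (N + T²) = N + (-N - T²) = -T²)
F(z) = -841 (F(z) = -1*(-29)² = -1*841 = -841)
x = 622553/276 (x = (221*(-1/72) + 102*(1/345))*(-930) - 324 = (-221/72 + 34/115)*(-930) - 324 = -22967/8280*(-930) - 324 = 711977/276 - 324 = 622553/276 ≈ 2255.6)
√(x + F(1056)) = √(622553/276 - 841) = √(390437/276) = √26940153/138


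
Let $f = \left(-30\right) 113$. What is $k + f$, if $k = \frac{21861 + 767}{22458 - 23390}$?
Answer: $- \frac{795527}{233} \approx -3414.3$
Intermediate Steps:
$k = - \frac{5657}{233}$ ($k = \frac{22628}{-932} = 22628 \left(- \frac{1}{932}\right) = - \frac{5657}{233} \approx -24.279$)
$f = -3390$
$k + f = - \frac{5657}{233} - 3390 = - \frac{795527}{233}$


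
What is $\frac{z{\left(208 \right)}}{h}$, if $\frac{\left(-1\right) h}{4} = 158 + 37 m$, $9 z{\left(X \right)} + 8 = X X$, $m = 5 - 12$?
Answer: $\frac{10814}{909} \approx 11.897$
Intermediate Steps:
$m = -7$ ($m = 5 - 12 = -7$)
$z{\left(X \right)} = - \frac{8}{9} + \frac{X^{2}}{9}$ ($z{\left(X \right)} = - \frac{8}{9} + \frac{X X}{9} = - \frac{8}{9} + \frac{X^{2}}{9}$)
$h = 404$ ($h = - 4 \left(158 + 37 \left(-7\right)\right) = - 4 \left(158 - 259\right) = \left(-4\right) \left(-101\right) = 404$)
$\frac{z{\left(208 \right)}}{h} = \frac{- \frac{8}{9} + \frac{208^{2}}{9}}{404} = \left(- \frac{8}{9} + \frac{1}{9} \cdot 43264\right) \frac{1}{404} = \left(- \frac{8}{9} + \frac{43264}{9}\right) \frac{1}{404} = \frac{43256}{9} \cdot \frac{1}{404} = \frac{10814}{909}$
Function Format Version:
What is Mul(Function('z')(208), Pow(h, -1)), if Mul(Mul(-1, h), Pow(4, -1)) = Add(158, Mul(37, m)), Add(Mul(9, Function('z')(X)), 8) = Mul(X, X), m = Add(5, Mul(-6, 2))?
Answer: Rational(10814, 909) ≈ 11.897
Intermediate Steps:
m = -7 (m = Add(5, -12) = -7)
Function('z')(X) = Add(Rational(-8, 9), Mul(Rational(1, 9), Pow(X, 2))) (Function('z')(X) = Add(Rational(-8, 9), Mul(Rational(1, 9), Mul(X, X))) = Add(Rational(-8, 9), Mul(Rational(1, 9), Pow(X, 2))))
h = 404 (h = Mul(-4, Add(158, Mul(37, -7))) = Mul(-4, Add(158, -259)) = Mul(-4, -101) = 404)
Mul(Function('z')(208), Pow(h, -1)) = Mul(Add(Rational(-8, 9), Mul(Rational(1, 9), Pow(208, 2))), Pow(404, -1)) = Mul(Add(Rational(-8, 9), Mul(Rational(1, 9), 43264)), Rational(1, 404)) = Mul(Add(Rational(-8, 9), Rational(43264, 9)), Rational(1, 404)) = Mul(Rational(43256, 9), Rational(1, 404)) = Rational(10814, 909)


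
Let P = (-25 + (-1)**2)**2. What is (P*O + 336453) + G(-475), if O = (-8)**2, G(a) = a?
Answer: 372842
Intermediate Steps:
P = 576 (P = (-25 + 1)**2 = (-24)**2 = 576)
O = 64
(P*O + 336453) + G(-475) = (576*64 + 336453) - 475 = (36864 + 336453) - 475 = 373317 - 475 = 372842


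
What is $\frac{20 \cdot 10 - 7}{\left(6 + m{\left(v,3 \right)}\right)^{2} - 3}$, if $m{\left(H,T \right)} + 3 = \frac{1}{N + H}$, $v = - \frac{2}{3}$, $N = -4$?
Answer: $\frac{37828}{933} \approx 40.544$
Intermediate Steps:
$v = - \frac{2}{3}$ ($v = \left(-2\right) \frac{1}{3} = - \frac{2}{3} \approx -0.66667$)
$m{\left(H,T \right)} = -3 + \frac{1}{-4 + H}$
$\frac{20 \cdot 10 - 7}{\left(6 + m{\left(v,3 \right)}\right)^{2} - 3} = \frac{20 \cdot 10 - 7}{\left(6 + \frac{13 - -2}{-4 - \frac{2}{3}}\right)^{2} - 3} = \frac{200 - 7}{\left(6 + \frac{13 + 2}{- \frac{14}{3}}\right)^{2} - 3} = \frac{1}{\left(6 - \frac{45}{14}\right)^{2} - 3} \cdot 193 = \frac{1}{\left(\frac{39}{14}\right)^{2} - 3} \cdot 193 = \frac{1}{\frac{1521}{196} - 3} \cdot 193 = \frac{1}{\frac{933}{196}} \cdot 193 = \frac{196}{933} \cdot 193 = \frac{37828}{933}$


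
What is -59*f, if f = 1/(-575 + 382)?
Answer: 59/193 ≈ 0.30570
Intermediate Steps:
f = -1/193 (f = 1/(-193) = -1/193 ≈ -0.0051813)
-59*f = -59*(-1/193) = 59/193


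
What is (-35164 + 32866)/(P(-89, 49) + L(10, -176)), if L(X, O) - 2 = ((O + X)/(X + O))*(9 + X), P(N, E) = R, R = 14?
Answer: -2298/35 ≈ -65.657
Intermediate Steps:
P(N, E) = 14
L(X, O) = 11 + X (L(X, O) = 2 + ((O + X)/(X + O))*(9 + X) = 2 + ((O + X)/(O + X))*(9 + X) = 2 + 1*(9 + X) = 2 + (9 + X) = 11 + X)
(-35164 + 32866)/(P(-89, 49) + L(10, -176)) = (-35164 + 32866)/(14 + (11 + 10)) = -2298/(14 + 21) = -2298/35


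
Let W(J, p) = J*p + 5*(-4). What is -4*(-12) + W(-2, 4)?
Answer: 20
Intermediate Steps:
W(J, p) = -20 + J*p (W(J, p) = J*p - 20 = -20 + J*p)
-4*(-12) + W(-2, 4) = -4*(-12) + (-20 - 2*4) = 48 + (-20 - 8) = 48 - 28 = 20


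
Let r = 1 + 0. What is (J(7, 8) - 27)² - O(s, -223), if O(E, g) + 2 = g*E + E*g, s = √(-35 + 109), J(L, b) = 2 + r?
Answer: 578 + 446*√74 ≈ 4414.6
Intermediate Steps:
r = 1
J(L, b) = 3 (J(L, b) = 2 + 1 = 3)
s = √74 ≈ 8.6023
O(E, g) = -2 + 2*E*g (O(E, g) = -2 + (g*E + E*g) = -2 + (E*g + E*g) = -2 + 2*E*g)
(J(7, 8) - 27)² - O(s, -223) = (3 - 27)² - (-2 + 2*√74*(-223)) = (-24)² - (-2 - 446*√74) = 576 + (2 + 446*√74) = 578 + 446*√74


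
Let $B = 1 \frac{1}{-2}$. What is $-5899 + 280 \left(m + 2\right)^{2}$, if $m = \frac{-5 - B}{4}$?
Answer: $- \frac{45477}{8} \approx -5684.6$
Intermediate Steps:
$B = - \frac{1}{2}$ ($B = 1 \left(- \frac{1}{2}\right) = - \frac{1}{2} \approx -0.5$)
$m = - \frac{9}{8}$ ($m = \frac{-5 - - \frac{1}{2}}{4} = \left(-5 + \frac{1}{2}\right) \frac{1}{4} = \left(- \frac{9}{2}\right) \frac{1}{4} = - \frac{9}{8} \approx -1.125$)
$-5899 + 280 \left(m + 2\right)^{2} = -5899 + 280 \left(- \frac{9}{8} + 2\right)^{2} = -5899 + 280 \left(\frac{7}{8}\right)^{2} = -5899 + 280 \cdot \frac{49}{64} = -5899 + \frac{1715}{8} = - \frac{45477}{8}$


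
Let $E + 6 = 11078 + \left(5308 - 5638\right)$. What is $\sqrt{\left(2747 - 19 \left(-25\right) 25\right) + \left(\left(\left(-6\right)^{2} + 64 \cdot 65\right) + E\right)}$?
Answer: $2 \sqrt{7390} \approx 171.93$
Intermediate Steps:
$E = 10742$ ($E = -6 + \left(11078 + \left(5308 - 5638\right)\right) = -6 + \left(11078 - 330\right) = -6 + 10748 = 10742$)
$\sqrt{\left(2747 - 19 \left(-25\right) 25\right) + \left(\left(\left(-6\right)^{2} + 64 \cdot 65\right) + E\right)} = \sqrt{\left(2747 - 19 \left(-25\right) 25\right) + \left(\left(\left(-6\right)^{2} + 64 \cdot 65\right) + 10742\right)} = \sqrt{\left(2747 - \left(-475\right) 25\right) + \left(\left(36 + 4160\right) + 10742\right)} = \sqrt{\left(2747 - -11875\right) + \left(4196 + 10742\right)} = \sqrt{\left(2747 + 11875\right) + 14938} = \sqrt{14622 + 14938} = \sqrt{29560} = 2 \sqrt{7390}$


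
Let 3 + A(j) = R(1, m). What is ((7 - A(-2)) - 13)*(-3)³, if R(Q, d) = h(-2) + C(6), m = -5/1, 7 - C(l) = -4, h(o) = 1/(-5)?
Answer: 1863/5 ≈ 372.60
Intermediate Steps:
h(o) = -⅕
C(l) = 11 (C(l) = 7 - 1*(-4) = 7 + 4 = 11)
m = -5 (m = -5*1 = -5)
R(Q, d) = 54/5 (R(Q, d) = -⅕ + 11 = 54/5)
A(j) = 39/5 (A(j) = -3 + 54/5 = 39/5)
((7 - A(-2)) - 13)*(-3)³ = ((7 - 1*39/5) - 13)*(-3)³ = ((7 - 39/5) - 13)*(-27) = (-⅘ - 13)*(-27) = -69/5*(-27) = 1863/5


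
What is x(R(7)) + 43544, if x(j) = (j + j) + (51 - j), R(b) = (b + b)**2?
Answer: 43791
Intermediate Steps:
R(b) = 4*b**2 (R(b) = (2*b)**2 = 4*b**2)
x(j) = 51 + j (x(j) = 2*j + (51 - j) = 51 + j)
x(R(7)) + 43544 = (51 + 4*7**2) + 43544 = (51 + 4*49) + 43544 = (51 + 196) + 43544 = 247 + 43544 = 43791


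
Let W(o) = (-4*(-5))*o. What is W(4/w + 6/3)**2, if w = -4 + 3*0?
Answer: 400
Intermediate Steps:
w = -4 (w = -4 + 0 = -4)
W(o) = 20*o
W(4/w + 6/3)**2 = (20*(4/(-4) + 6/3))**2 = (20*(4*(-1/4) + 6*(1/3)))**2 = (20*(-1 + 2))**2 = (20*1)**2 = 20**2 = 400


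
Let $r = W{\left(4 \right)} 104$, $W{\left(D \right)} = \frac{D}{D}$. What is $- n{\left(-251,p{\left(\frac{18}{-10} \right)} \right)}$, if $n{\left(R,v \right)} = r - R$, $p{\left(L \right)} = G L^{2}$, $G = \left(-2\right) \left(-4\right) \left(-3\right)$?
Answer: $-355$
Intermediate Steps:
$W{\left(D \right)} = 1$
$G = -24$ ($G = 8 \left(-3\right) = -24$)
$r = 104$ ($r = 1 \cdot 104 = 104$)
$p{\left(L \right)} = - 24 L^{2}$
$n{\left(R,v \right)} = 104 - R$
$- n{\left(-251,p{\left(\frac{18}{-10} \right)} \right)} = - (104 - -251) = - (104 + 251) = \left(-1\right) 355 = -355$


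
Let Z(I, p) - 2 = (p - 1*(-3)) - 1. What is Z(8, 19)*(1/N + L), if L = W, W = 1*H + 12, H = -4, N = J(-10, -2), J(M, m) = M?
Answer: 1817/10 ≈ 181.70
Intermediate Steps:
N = -10
Z(I, p) = 4 + p (Z(I, p) = 2 + ((p - 1*(-3)) - 1) = 2 + ((p + 3) - 1) = 2 + ((3 + p) - 1) = 2 + (2 + p) = 4 + p)
W = 8 (W = 1*(-4) + 12 = -4 + 12 = 8)
L = 8
Z(8, 19)*(1/N + L) = (4 + 19)*(1/(-10) + 8) = 23*(-⅒ + 8) = 23*(79/10) = 1817/10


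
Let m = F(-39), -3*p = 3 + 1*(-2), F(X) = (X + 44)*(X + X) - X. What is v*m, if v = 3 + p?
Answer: -936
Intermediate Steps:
F(X) = -X + 2*X*(44 + X) (F(X) = (44 + X)*(2*X) - X = 2*X*(44 + X) - X = -X + 2*X*(44 + X))
p = -⅓ (p = -(3 + 1*(-2))/3 = -(3 - 2)/3 = -⅓*1 = -⅓ ≈ -0.33333)
m = -351 (m = -39*(87 + 2*(-39)) = -39*(87 - 78) = -39*9 = -351)
v = 8/3 (v = 3 - ⅓ = 8/3 ≈ 2.6667)
v*m = (8/3)*(-351) = -936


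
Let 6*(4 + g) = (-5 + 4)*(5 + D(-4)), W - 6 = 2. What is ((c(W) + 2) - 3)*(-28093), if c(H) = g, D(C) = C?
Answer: 870883/6 ≈ 1.4515e+5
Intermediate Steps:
W = 8 (W = 6 + 2 = 8)
g = -25/6 (g = -4 + ((-5 + 4)*(5 - 4))/6 = -4 + (-1*1)/6 = -4 + (1/6)*(-1) = -4 - 1/6 = -25/6 ≈ -4.1667)
c(H) = -25/6
((c(W) + 2) - 3)*(-28093) = ((-25/6 + 2) - 3)*(-28093) = (-13/6 - 3)*(-28093) = -31/6*(-28093) = 870883/6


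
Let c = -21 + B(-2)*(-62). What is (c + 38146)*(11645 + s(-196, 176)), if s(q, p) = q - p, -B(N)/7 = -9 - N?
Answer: 395535751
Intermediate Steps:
B(N) = 63 + 7*N (B(N) = -7*(-9 - N) = 63 + 7*N)
c = -3059 (c = -21 + (63 + 7*(-2))*(-62) = -21 + (63 - 14)*(-62) = -21 + 49*(-62) = -21 - 3038 = -3059)
(c + 38146)*(11645 + s(-196, 176)) = (-3059 + 38146)*(11645 + (-196 - 1*176)) = 35087*(11645 + (-196 - 176)) = 35087*(11645 - 372) = 35087*11273 = 395535751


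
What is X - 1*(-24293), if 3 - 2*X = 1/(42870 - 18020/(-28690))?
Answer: 5976244478179/245991664 ≈ 24295.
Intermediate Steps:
X = 368984627/245991664 (X = 3/2 - 1/(2*(42870 - 18020/(-28690))) = 3/2 - 1/(2*(42870 - 18020*(-1/28690))) = 3/2 - 1/(2*(42870 + 1802/2869)) = 3/2 - 1/(2*122995832/2869) = 3/2 - 1/2*2869/122995832 = 3/2 - 2869/245991664 = 368984627/245991664 ≈ 1.5000)
X - 1*(-24293) = 368984627/245991664 - 1*(-24293) = 368984627/245991664 + 24293 = 5976244478179/245991664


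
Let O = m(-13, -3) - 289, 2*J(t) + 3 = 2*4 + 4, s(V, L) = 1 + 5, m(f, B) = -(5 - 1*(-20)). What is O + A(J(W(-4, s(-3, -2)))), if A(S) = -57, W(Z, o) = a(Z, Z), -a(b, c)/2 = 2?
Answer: -371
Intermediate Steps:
m(f, B) = -25 (m(f, B) = -(5 + 20) = -1*25 = -25)
a(b, c) = -4 (a(b, c) = -2*2 = -4)
s(V, L) = 6
W(Z, o) = -4
J(t) = 9/2 (J(t) = -3/2 + (2*4 + 4)/2 = -3/2 + (8 + 4)/2 = -3/2 + (½)*12 = -3/2 + 6 = 9/2)
O = -314 (O = -25 - 289 = -314)
O + A(J(W(-4, s(-3, -2)))) = -314 - 57 = -371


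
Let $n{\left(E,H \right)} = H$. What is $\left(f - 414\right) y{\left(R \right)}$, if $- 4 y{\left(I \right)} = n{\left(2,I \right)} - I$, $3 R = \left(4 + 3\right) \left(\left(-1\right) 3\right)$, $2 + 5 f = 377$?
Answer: $0$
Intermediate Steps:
$f = 75$ ($f = - \frac{2}{5} + \frac{1}{5} \cdot 377 = - \frac{2}{5} + \frac{377}{5} = 75$)
$R = -7$ ($R = \frac{\left(4 + 3\right) \left(\left(-1\right) 3\right)}{3} = \frac{7 \left(-3\right)}{3} = \frac{1}{3} \left(-21\right) = -7$)
$y{\left(I \right)} = 0$ ($y{\left(I \right)} = - \frac{I - I}{4} = \left(- \frac{1}{4}\right) 0 = 0$)
$\left(f - 414\right) y{\left(R \right)} = \left(75 - 414\right) 0 = \left(-339\right) 0 = 0$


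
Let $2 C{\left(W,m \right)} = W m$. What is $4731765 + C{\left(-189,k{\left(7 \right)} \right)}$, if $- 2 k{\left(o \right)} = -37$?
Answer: $\frac{18920067}{4} \approx 4.73 \cdot 10^{6}$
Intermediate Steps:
$k{\left(o \right)} = \frac{37}{2}$ ($k{\left(o \right)} = \left(- \frac{1}{2}\right) \left(-37\right) = \frac{37}{2}$)
$C{\left(W,m \right)} = \frac{W m}{2}$
$4731765 + C{\left(-189,k{\left(7 \right)} \right)} = 4731765 + \frac{1}{2} \left(-189\right) \frac{37}{2} = 4731765 - \frac{6993}{4} = \frac{18920067}{4}$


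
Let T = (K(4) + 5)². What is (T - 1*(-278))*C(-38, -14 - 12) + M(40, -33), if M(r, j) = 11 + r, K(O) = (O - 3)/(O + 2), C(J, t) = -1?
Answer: -9133/36 ≈ -253.69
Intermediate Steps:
K(O) = (-3 + O)/(2 + O)
T = 961/36 (T = ((-3 + 4)/(2 + 4) + 5)² = (1/6 + 5)² = ((⅙)*1 + 5)² = (⅙ + 5)² = (31/6)² = 961/36 ≈ 26.694)
(T - 1*(-278))*C(-38, -14 - 12) + M(40, -33) = (961/36 - 1*(-278))*(-1) + (11 + 40) = (961/36 + 278)*(-1) + 51 = (10969/36)*(-1) + 51 = -10969/36 + 51 = -9133/36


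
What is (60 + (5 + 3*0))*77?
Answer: 5005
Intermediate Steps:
(60 + (5 + 3*0))*77 = (60 + (5 + 0))*77 = (60 + 5)*77 = 65*77 = 5005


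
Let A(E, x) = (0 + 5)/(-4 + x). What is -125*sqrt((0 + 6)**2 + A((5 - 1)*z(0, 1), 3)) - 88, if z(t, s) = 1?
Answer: -88 - 125*sqrt(31) ≈ -783.97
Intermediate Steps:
A(E, x) = 5/(-4 + x)
-125*sqrt((0 + 6)**2 + A((5 - 1)*z(0, 1), 3)) - 88 = -125*sqrt((0 + 6)**2 + 5/(-4 + 3)) - 88 = -125*sqrt(6**2 + 5/(-1)) - 88 = -125*sqrt(36 + 5*(-1)) - 88 = -125*sqrt(36 - 5) - 88 = -125*sqrt(31) - 88 = -88 - 125*sqrt(31)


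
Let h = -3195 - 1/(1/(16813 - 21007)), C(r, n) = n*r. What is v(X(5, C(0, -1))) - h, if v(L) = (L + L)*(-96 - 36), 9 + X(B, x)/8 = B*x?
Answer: 18009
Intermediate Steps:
X(B, x) = -72 + 8*B*x (X(B, x) = -72 + 8*(B*x) = -72 + 8*B*x)
v(L) = -264*L (v(L) = (2*L)*(-132) = -264*L)
h = 999 (h = -3195 - 1/(1/(-4194)) = -3195 - 1/(-1/4194) = -3195 - 1*(-4194) = -3195 + 4194 = 999)
v(X(5, C(0, -1))) - h = -264*(-72 + 8*5*(-1*0)) - 1*999 = -264*(-72 + 8*5*0) - 999 = -264*(-72 + 0) - 999 = -264*(-72) - 999 = 19008 - 999 = 18009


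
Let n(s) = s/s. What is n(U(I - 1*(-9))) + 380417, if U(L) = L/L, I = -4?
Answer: 380418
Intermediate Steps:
U(L) = 1
n(s) = 1
n(U(I - 1*(-9))) + 380417 = 1 + 380417 = 380418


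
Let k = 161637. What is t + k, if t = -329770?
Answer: -168133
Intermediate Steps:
t + k = -329770 + 161637 = -168133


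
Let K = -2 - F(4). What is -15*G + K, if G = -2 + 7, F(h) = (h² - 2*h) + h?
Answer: -89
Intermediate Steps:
F(h) = h² - h
G = 5
K = -14 (K = -2 - 4*(-1 + 4) = -2 - 4*3 = -2 - 1*12 = -2 - 12 = -14)
-15*G + K = -15*5 - 14 = -75 - 14 = -89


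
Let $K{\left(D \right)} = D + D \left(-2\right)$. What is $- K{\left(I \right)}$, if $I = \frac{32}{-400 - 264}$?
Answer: $- \frac{4}{83} \approx -0.048193$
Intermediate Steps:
$I = - \frac{4}{83}$ ($I = \frac{32}{-400 - 264} = \frac{32}{-664} = 32 \left(- \frac{1}{664}\right) = - \frac{4}{83} \approx -0.048193$)
$K{\left(D \right)} = - D$ ($K{\left(D \right)} = D - 2 D = - D$)
$- K{\left(I \right)} = - \frac{\left(-1\right) \left(-4\right)}{83} = \left(-1\right) \frac{4}{83} = - \frac{4}{83}$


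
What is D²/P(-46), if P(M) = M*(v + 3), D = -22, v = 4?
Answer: -242/161 ≈ -1.5031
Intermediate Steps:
P(M) = 7*M (P(M) = M*(4 + 3) = M*7 = 7*M)
D²/P(-46) = (-22)²/((7*(-46))) = 484/(-322) = 484*(-1/322) = -242/161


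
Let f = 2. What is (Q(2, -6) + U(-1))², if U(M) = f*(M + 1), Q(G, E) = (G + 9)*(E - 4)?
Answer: 12100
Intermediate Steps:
Q(G, E) = (-4 + E)*(9 + G) (Q(G, E) = (9 + G)*(-4 + E) = (-4 + E)*(9 + G))
U(M) = 2 + 2*M (U(M) = 2*(M + 1) = 2*(1 + M) = 2 + 2*M)
(Q(2, -6) + U(-1))² = ((-36 - 4*2 + 9*(-6) - 6*2) + (2 + 2*(-1)))² = ((-36 - 8 - 54 - 12) + (2 - 2))² = (-110 + 0)² = (-110)² = 12100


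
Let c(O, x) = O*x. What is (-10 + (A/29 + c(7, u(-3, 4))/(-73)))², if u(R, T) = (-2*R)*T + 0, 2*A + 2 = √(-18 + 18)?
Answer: 681993225/4481689 ≈ 152.17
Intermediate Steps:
A = -1 (A = -1 + √(-18 + 18)/2 = -1 + √0/2 = -1 + (½)*0 = -1 + 0 = -1)
u(R, T) = -2*R*T (u(R, T) = -2*R*T + 0 = -2*R*T)
(-10 + (A/29 + c(7, u(-3, 4))/(-73)))² = (-10 + (-1/29 + (7*(-2*(-3)*4))/(-73)))² = (-10 + (-1*1/29 + (7*24)*(-1/73)))² = (-10 + (-1/29 + 168*(-1/73)))² = (-10 + (-1/29 - 168/73))² = (-10 - 4945/2117)² = (-26115/2117)² = 681993225/4481689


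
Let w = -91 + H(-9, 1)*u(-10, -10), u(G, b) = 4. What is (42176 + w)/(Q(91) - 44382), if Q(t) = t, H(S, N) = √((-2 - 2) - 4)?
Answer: -42085/44291 - 8*I*√2/44291 ≈ -0.95019 - 0.00025544*I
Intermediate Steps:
H(S, N) = 2*I*√2 (H(S, N) = √(-4 - 4) = √(-8) = 2*I*√2)
w = -91 + 8*I*√2 (w = -91 + (2*I*√2)*4 = -91 + 8*I*√2 ≈ -91.0 + 11.314*I)
(42176 + w)/(Q(91) - 44382) = (42176 + (-91 + 8*I*√2))/(91 - 44382) = (42085 + 8*I*√2)/(-44291) = (42085 + 8*I*√2)*(-1/44291) = -42085/44291 - 8*I*√2/44291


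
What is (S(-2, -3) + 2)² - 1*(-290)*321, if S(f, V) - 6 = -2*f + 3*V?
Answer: 93099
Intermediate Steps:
S(f, V) = 6 - 2*f + 3*V (S(f, V) = 6 + (-2*f + 3*V) = 6 - 2*f + 3*V)
(S(-2, -3) + 2)² - 1*(-290)*321 = ((6 - 2*(-2) + 3*(-3)) + 2)² - 1*(-290)*321 = ((6 + 4 - 9) + 2)² + 290*321 = (1 + 2)² + 93090 = 3² + 93090 = 9 + 93090 = 93099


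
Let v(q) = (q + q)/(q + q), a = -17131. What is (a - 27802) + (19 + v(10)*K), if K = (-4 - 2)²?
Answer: -44878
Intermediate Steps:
v(q) = 1 (v(q) = (2*q)/((2*q)) = (2*q)*(1/(2*q)) = 1)
K = 36 (K = (-6)² = 36)
(a - 27802) + (19 + v(10)*K) = (-17131 - 27802) + (19 + 1*36) = -44933 + (19 + 36) = -44933 + 55 = -44878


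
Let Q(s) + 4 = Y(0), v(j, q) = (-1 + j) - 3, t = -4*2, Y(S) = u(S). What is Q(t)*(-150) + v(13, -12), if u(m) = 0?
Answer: 609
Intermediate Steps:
Y(S) = 0
t = -8
v(j, q) = -4 + j
Q(s) = -4 (Q(s) = -4 + 0 = -4)
Q(t)*(-150) + v(13, -12) = -4*(-150) + (-4 + 13) = 600 + 9 = 609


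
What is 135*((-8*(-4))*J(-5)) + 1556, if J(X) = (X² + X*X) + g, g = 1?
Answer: 221876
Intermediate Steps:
J(X) = 1 + 2*X² (J(X) = (X² + X*X) + 1 = (X² + X²) + 1 = 2*X² + 1 = 1 + 2*X²)
135*((-8*(-4))*J(-5)) + 1556 = 135*((-8*(-4))*(1 + 2*(-5)²)) + 1556 = 135*(32*(1 + 2*25)) + 1556 = 135*(32*(1 + 50)) + 1556 = 135*(32*51) + 1556 = 135*1632 + 1556 = 220320 + 1556 = 221876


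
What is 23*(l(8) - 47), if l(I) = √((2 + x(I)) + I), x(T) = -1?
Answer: -1012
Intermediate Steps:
l(I) = √(1 + I) (l(I) = √((2 - 1) + I) = √(1 + I))
23*(l(8) - 47) = 23*(√(1 + 8) - 47) = 23*(√9 - 47) = 23*(3 - 47) = 23*(-44) = -1012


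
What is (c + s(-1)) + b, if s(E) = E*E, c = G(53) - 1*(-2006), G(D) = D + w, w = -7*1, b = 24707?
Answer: 26760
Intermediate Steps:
w = -7
G(D) = -7 + D (G(D) = D - 7 = -7 + D)
c = 2052 (c = (-7 + 53) - 1*(-2006) = 46 + 2006 = 2052)
s(E) = E²
(c + s(-1)) + b = (2052 + (-1)²) + 24707 = (2052 + 1) + 24707 = 2053 + 24707 = 26760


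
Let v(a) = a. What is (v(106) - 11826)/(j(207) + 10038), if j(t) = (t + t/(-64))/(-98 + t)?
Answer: -81758720/70038129 ≈ -1.1673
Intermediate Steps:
j(t) = 63*t/(64*(-98 + t)) (j(t) = (t + t*(-1/64))/(-98 + t) = (t - t/64)/(-98 + t) = (63*t/64)/(-98 + t) = 63*t/(64*(-98 + t)))
(v(106) - 11826)/(j(207) + 10038) = (106 - 11826)/((63/64)*207/(-98 + 207) + 10038) = -11720/((63/64)*207/109 + 10038) = -11720/((63/64)*207*(1/109) + 10038) = -11720/(13041/6976 + 10038) = -11720/70038129/6976 = -11720*6976/70038129 = -81758720/70038129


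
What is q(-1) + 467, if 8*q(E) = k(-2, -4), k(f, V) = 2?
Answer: 1869/4 ≈ 467.25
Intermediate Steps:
q(E) = ¼ (q(E) = (⅛)*2 = ¼)
q(-1) + 467 = ¼ + 467 = 1869/4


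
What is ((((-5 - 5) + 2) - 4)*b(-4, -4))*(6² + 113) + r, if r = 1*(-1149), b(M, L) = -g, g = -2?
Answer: -4725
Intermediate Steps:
b(M, L) = 2 (b(M, L) = -1*(-2) = 2)
r = -1149
((((-5 - 5) + 2) - 4)*b(-4, -4))*(6² + 113) + r = ((((-5 - 5) + 2) - 4)*2)*(6² + 113) - 1149 = (((-10 + 2) - 4)*2)*(36 + 113) - 1149 = ((-8 - 4)*2)*149 - 1149 = -12*2*149 - 1149 = -24*149 - 1149 = -3576 - 1149 = -4725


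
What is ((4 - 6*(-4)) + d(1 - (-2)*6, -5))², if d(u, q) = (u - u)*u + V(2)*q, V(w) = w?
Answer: 324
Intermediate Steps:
d(u, q) = 2*q (d(u, q) = (u - u)*u + 2*q = 0*u + 2*q = 0 + 2*q = 2*q)
((4 - 6*(-4)) + d(1 - (-2)*6, -5))² = ((4 - 6*(-4)) + 2*(-5))² = ((4 + 24) - 10)² = (28 - 10)² = 18² = 324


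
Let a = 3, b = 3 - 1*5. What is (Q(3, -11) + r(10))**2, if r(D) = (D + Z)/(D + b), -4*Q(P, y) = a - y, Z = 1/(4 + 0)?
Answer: 5041/1024 ≈ 4.9229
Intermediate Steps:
b = -2 (b = 3 - 5 = -2)
Z = 1/4 ≈ 0.25000
Q(P, y) = -3/4 + y/4 (Q(P, y) = -(3 - y)/4 = -3/4 + y/4)
r(D) = (1/4 + D)/(-2 + D) (r(D) = (D + 1/4)/(D - 2) = (1/4 + D)/(-2 + D))
(Q(3, -11) + r(10))**2 = ((-3/4 + (1/4)*(-11)) + (1/4 + 10)/(-2 + 10))**2 = ((-3/4 - 11/4) + (41/4)/8)**2 = (-7/2 + (1/8)*(41/4))**2 = (-7/2 + 41/32)**2 = (-71/32)**2 = 5041/1024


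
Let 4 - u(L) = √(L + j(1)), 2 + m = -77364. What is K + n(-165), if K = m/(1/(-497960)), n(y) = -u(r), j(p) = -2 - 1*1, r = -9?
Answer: 38525173356 + 2*I*√3 ≈ 3.8525e+10 + 3.4641*I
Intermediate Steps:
m = -77366 (m = -2 - 77364 = -77366)
j(p) = -3 (j(p) = -2 - 1 = -3)
u(L) = 4 - √(-3 + L) (u(L) = 4 - √(L - 3) = 4 - √(-3 + L))
n(y) = -4 + 2*I*√3 (n(y) = -(4 - √(-3 - 9)) = -(4 - √(-12)) = -(4 - 2*I*√3) = -4 + 2*I*√3)
K = 38525173360 (K = -77366/(1/(-497960)) = -77366/(-1/497960) = -77366*(-497960) = 38525173360)
K + n(-165) = 38525173360 + (-4 + 2*I*√3) = 38525173356 + 2*I*√3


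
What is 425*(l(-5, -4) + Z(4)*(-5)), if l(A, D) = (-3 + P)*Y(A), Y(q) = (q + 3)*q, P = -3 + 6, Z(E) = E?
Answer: -8500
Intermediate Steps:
P = 3
Y(q) = q*(3 + q) (Y(q) = (3 + q)*q = q*(3 + q))
l(A, D) = 0 (l(A, D) = (-3 + 3)*(A*(3 + A)) = 0*(A*(3 + A)) = 0)
425*(l(-5, -4) + Z(4)*(-5)) = 425*(0 + 4*(-5)) = 425*(0 - 20) = 425*(-20) = -8500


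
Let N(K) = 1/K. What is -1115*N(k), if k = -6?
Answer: 1115/6 ≈ 185.83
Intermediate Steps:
-1115*N(k) = -1115/(-6) = -1115*(-1/6) = 1115/6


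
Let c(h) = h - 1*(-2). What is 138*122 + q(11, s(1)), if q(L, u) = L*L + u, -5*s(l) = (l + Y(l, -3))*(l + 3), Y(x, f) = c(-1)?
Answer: 84777/5 ≈ 16955.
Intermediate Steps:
c(h) = 2 + h (c(h) = h + 2 = 2 + h)
Y(x, f) = 1 (Y(x, f) = 2 - 1 = 1)
s(l) = -(1 + l)*(3 + l)/5 (s(l) = -(l + 1)*(l + 3)/5 = -(1 + l)*(3 + l)/5)
q(L, u) = u + L² (q(L, u) = L² + u = u + L²)
138*122 + q(11, s(1)) = 138*122 + ((-⅗ - ⅘*1 - ⅕*1²) + 11²) = 16836 + ((-⅗ - ⅘ - ⅕*1) + 121) = 16836 + ((-⅗ - ⅘ - ⅕) + 121) = 16836 + (-8/5 + 121) = 16836 + 597/5 = 84777/5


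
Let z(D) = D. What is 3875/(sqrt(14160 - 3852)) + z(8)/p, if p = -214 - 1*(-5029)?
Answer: 8/4815 + 3875*sqrt(2577)/5154 ≈ 38.168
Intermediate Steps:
p = 4815 (p = -214 + 5029 = 4815)
3875/(sqrt(14160 - 3852)) + z(8)/p = 3875/(sqrt(14160 - 3852)) + 8/4815 = 3875/(sqrt(10308)) + 8*(1/4815) = 3875/((2*sqrt(2577))) + 8/4815 = 3875*(sqrt(2577)/5154) + 8/4815 = 3875*sqrt(2577)/5154 + 8/4815 = 8/4815 + 3875*sqrt(2577)/5154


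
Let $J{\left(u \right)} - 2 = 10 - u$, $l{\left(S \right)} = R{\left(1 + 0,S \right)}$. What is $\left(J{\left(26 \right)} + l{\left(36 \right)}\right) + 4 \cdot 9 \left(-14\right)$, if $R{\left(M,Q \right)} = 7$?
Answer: $-511$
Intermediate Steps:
$l{\left(S \right)} = 7$
$J{\left(u \right)} = 12 - u$ ($J{\left(u \right)} = 2 - \left(-10 + u\right) = 12 - u$)
$\left(J{\left(26 \right)} + l{\left(36 \right)}\right) + 4 \cdot 9 \left(-14\right) = \left(\left(12 - 26\right) + 7\right) + 4 \cdot 9 \left(-14\right) = \left(\left(12 - 26\right) + 7\right) + 36 \left(-14\right) = \left(-14 + 7\right) - 504 = -7 - 504 = -511$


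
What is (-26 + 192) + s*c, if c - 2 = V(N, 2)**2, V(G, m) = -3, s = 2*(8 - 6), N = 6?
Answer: 210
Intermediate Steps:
s = 4 (s = 2*2 = 4)
c = 11 (c = 2 + (-3)**2 = 2 + 9 = 11)
(-26 + 192) + s*c = (-26 + 192) + 4*11 = 166 + 44 = 210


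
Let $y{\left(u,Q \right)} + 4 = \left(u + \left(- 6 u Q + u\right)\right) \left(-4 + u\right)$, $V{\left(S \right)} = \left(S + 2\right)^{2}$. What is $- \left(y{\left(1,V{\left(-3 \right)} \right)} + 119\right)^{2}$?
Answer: $-16129$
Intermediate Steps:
$V{\left(S \right)} = \left(2 + S\right)^{2}$
$y{\left(u,Q \right)} = -4 + \left(-4 + u\right) \left(2 u - 6 Q u\right)$ ($y{\left(u,Q \right)} = -4 + \left(u + \left(- 6 u Q + u\right)\right) \left(-4 + u\right) = -4 + \left(u - \left(- u + 6 Q u\right)\right) \left(-4 + u\right) = -4 + \left(2 u - 6 Q u\right) \left(-4 + u\right) = -4 + \left(-4 + u\right) \left(2 u - 6 Q u\right)$)
$- \left(y{\left(1,V{\left(-3 \right)} \right)} + 119\right)^{2} = - \left(\left(-4 - 8 + 2 \cdot 1^{2} - 6 \left(2 - 3\right)^{2} \cdot 1^{2} + 24 \left(2 - 3\right)^{2} \cdot 1\right) + 119\right)^{2} = - \left(\left(-4 - 8 + 2 \cdot 1 - 6 \left(-1\right)^{2} \cdot 1 + 24 \left(-1\right)^{2} \cdot 1\right) + 119\right)^{2} = - \left(\left(-4 - 8 + 2 - 6 \cdot 1 + 24 \cdot 1 \cdot 1\right) + 119\right)^{2} = - \left(\left(-4 - 8 + 2 - 6 + 24\right) + 119\right)^{2} = - \left(8 + 119\right)^{2} = - 127^{2} = \left(-1\right) 16129 = -16129$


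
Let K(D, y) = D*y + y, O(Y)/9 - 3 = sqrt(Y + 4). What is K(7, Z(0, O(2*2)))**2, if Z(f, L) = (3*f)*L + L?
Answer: 88128 + 62208*sqrt(2) ≈ 1.7610e+5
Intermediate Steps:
O(Y) = 27 + 9*sqrt(4 + Y) (O(Y) = 27 + 9*sqrt(Y + 4) = 27 + 9*sqrt(4 + Y))
Z(f, L) = L + 3*L*f (Z(f, L) = 3*L*f + L = L + 3*L*f)
K(D, y) = y + D*y
K(7, Z(0, O(2*2)))**2 = (((27 + 9*sqrt(4 + 2*2))*(1 + 3*0))*(1 + 7))**2 = (((27 + 9*sqrt(4 + 4))*(1 + 0))*8)**2 = (((27 + 9*sqrt(8))*1)*8)**2 = (((27 + 9*(2*sqrt(2)))*1)*8)**2 = (((27 + 18*sqrt(2))*1)*8)**2 = ((27 + 18*sqrt(2))*8)**2 = (216 + 144*sqrt(2))**2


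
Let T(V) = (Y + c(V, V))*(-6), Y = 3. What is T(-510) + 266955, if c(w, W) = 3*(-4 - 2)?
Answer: 267045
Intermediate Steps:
c(w, W) = -18 (c(w, W) = 3*(-6) = -18)
T(V) = 90 (T(V) = (3 - 18)*(-6) = -15*(-6) = 90)
T(-510) + 266955 = 90 + 266955 = 267045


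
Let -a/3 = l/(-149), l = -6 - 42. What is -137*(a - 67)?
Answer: 1387399/149 ≈ 9311.4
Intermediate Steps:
l = -48
a = -144/149 (a = -(-144)/(-149) = -(-144)*(-1)/149 = -3*48/149 = -144/149 ≈ -0.96644)
-137*(a - 67) = -137*(-144/149 - 67) = -137*(-10127/149) = 1387399/149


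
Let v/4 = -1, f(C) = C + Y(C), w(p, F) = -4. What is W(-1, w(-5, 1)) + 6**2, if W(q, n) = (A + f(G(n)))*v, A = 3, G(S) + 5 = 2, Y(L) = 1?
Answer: 32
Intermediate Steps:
G(S) = -3 (G(S) = -5 + 2 = -3)
f(C) = 1 + C (f(C) = C + 1 = 1 + C)
v = -4 (v = 4*(-1) = -4)
W(q, n) = -4 (W(q, n) = (3 + (1 - 3))*(-4) = (3 - 2)*(-4) = 1*(-4) = -4)
W(-1, w(-5, 1)) + 6**2 = -4 + 6**2 = -4 + 36 = 32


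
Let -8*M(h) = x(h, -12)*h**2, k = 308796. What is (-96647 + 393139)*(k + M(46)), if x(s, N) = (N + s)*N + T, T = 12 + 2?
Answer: 122453864428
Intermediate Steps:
T = 14
x(s, N) = 14 + N*(N + s) (x(s, N) = (N + s)*N + 14 = N*(N + s) + 14 = 14 + N*(N + s))
M(h) = -h**2*(158 - 12*h)/8 (M(h) = -(14 + (-12)**2 - 12*h)*h**2/8 = -(14 + 144 - 12*h)*h**2/8 = -(158 - 12*h)*h**2/8 = -h**2*(158 - 12*h)/8)
(-96647 + 393139)*(k + M(46)) = (-96647 + 393139)*(308796 + (1/4)*46**2*(-79 + 6*46)) = 296492*(308796 + (1/4)*2116*(-79 + 276)) = 296492*(308796 + (1/4)*2116*197) = 296492*(308796 + 104213) = 296492*413009 = 122453864428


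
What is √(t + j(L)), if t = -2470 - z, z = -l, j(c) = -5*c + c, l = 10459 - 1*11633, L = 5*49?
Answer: 68*I ≈ 68.0*I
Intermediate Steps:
L = 245
l = -1174 (l = 10459 - 11633 = -1174)
j(c) = -4*c
z = 1174 (z = -1*(-1174) = 1174)
t = -3644 (t = -2470 - 1*1174 = -2470 - 1174 = -3644)
√(t + j(L)) = √(-3644 - 4*245) = √(-3644 - 980) = √(-4624) = 68*I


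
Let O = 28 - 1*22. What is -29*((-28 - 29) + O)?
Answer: 1479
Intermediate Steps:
O = 6 (O = 28 - 22 = 6)
-29*((-28 - 29) + O) = -29*((-28 - 29) + 6) = -29*(-57 + 6) = -29*(-51) = 1479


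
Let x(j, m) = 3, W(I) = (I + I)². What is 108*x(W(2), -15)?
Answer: 324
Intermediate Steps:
W(I) = 4*I² (W(I) = (2*I)² = 4*I²)
108*x(W(2), -15) = 108*3 = 324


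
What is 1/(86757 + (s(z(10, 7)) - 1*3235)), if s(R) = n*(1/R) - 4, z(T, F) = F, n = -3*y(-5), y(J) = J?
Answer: 7/584641 ≈ 1.1973e-5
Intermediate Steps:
n = 15 (n = -3*(-5) = 15)
s(R) = -4 + 15/R (s(R) = 15*(1/R) - 4 = 15/R - 4 = -4 + 15/R)
1/(86757 + (s(z(10, 7)) - 1*3235)) = 1/(86757 + ((-4 + 15/7) - 1*3235)) = 1/(86757 + ((-4 + 15*(⅐)) - 3235)) = 1/(86757 + ((-4 + 15/7) - 3235)) = 1/(86757 + (-13/7 - 3235)) = 1/(86757 - 22658/7) = 1/(584641/7) = 7/584641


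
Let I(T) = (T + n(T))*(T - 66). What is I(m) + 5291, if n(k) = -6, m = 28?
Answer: 4455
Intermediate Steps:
I(T) = (-66 + T)*(-6 + T) (I(T) = (T - 6)*(T - 66) = (-6 + T)*(-66 + T) = (-66 + T)*(-6 + T))
I(m) + 5291 = (396 + 28² - 72*28) + 5291 = (396 + 784 - 2016) + 5291 = -836 + 5291 = 4455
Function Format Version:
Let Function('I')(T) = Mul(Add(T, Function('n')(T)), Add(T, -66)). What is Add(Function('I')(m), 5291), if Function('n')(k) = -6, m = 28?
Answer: 4455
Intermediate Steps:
Function('I')(T) = Mul(Add(-66, T), Add(-6, T)) (Function('I')(T) = Mul(Add(T, -6), Add(T, -66)) = Mul(Add(-6, T), Add(-66, T)) = Mul(Add(-66, T), Add(-6, T)))
Add(Function('I')(m), 5291) = Add(Add(396, Pow(28, 2), Mul(-72, 28)), 5291) = Add(Add(396, 784, -2016), 5291) = Add(-836, 5291) = 4455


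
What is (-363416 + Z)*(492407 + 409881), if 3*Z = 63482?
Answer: -926438640608/3 ≈ -3.0881e+11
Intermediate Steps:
Z = 63482/3 (Z = (⅓)*63482 = 63482/3 ≈ 21161.)
(-363416 + Z)*(492407 + 409881) = (-363416 + 63482/3)*(492407 + 409881) = -1026766/3*902288 = -926438640608/3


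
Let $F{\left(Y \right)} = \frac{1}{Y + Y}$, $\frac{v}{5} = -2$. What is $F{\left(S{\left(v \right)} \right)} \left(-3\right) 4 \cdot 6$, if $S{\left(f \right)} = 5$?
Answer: $- \frac{36}{5} \approx -7.2$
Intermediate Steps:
$v = -10$ ($v = 5 \left(-2\right) = -10$)
$F{\left(Y \right)} = \frac{1}{2 Y}$
$F{\left(S{\left(v \right)} \right)} \left(-3\right) 4 \cdot 6 = \frac{1}{2 \cdot 5} \left(-3\right) 4 \cdot 6 = \frac{1}{2} \cdot \frac{1}{5} \left(\left(-12\right) 6\right) = \frac{1}{10} \left(-72\right) = - \frac{36}{5}$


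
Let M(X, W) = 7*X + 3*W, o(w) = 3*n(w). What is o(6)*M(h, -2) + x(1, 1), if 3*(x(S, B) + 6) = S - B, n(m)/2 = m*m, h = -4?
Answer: -7350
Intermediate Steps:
n(m) = 2*m² (n(m) = 2*(m*m) = 2*m²)
x(S, B) = -6 - B/3 + S/3 (x(S, B) = -6 + (S - B)/3 = -6 + (-B/3 + S/3) = -6 - B/3 + S/3)
o(w) = 6*w² (o(w) = 3*(2*w²) = 6*w²)
M(X, W) = 3*W + 7*X
o(6)*M(h, -2) + x(1, 1) = (6*6²)*(3*(-2) + 7*(-4)) + (-6 - ⅓*1 + (⅓)*1) = (6*36)*(-6 - 28) + (-6 - ⅓ + ⅓) = 216*(-34) - 6 = -7344 - 6 = -7350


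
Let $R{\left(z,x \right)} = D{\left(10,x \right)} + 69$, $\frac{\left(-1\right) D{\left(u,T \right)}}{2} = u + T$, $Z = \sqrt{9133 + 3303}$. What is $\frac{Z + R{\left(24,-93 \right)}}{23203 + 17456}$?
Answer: $\frac{235}{40659} + \frac{2 \sqrt{3109}}{40659} \approx 0.0085225$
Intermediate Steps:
$Z = 2 \sqrt{3109}$ ($Z = \sqrt{12436} = 2 \sqrt{3109} \approx 111.52$)
$D{\left(u,T \right)} = - 2 T - 2 u$ ($D{\left(u,T \right)} = - 2 \left(u + T\right) = - 2 \left(T + u\right) = - 2 T - 2 u$)
$R{\left(z,x \right)} = 49 - 2 x$ ($R{\left(z,x \right)} = \left(- 2 x - 20\right) + 69 = \left(-20 - 2 x\right) + 69 = 49 - 2 x$)
$\frac{Z + R{\left(24,-93 \right)}}{23203 + 17456} = \frac{2 \sqrt{3109} + \left(49 - -186\right)}{23203 + 17456} = \frac{2 \sqrt{3109} + \left(49 + 186\right)}{40659} = \left(2 \sqrt{3109} + 235\right) \frac{1}{40659} = \left(235 + 2 \sqrt{3109}\right) \frac{1}{40659} = \frac{235}{40659} + \frac{2 \sqrt{3109}}{40659}$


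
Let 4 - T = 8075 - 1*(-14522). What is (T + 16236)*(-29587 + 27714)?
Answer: 11906661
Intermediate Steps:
T = -22593 (T = 4 - (8075 - 1*(-14522)) = 4 - (8075 + 14522) = 4 - 1*22597 = 4 - 22597 = -22593)
(T + 16236)*(-29587 + 27714) = (-22593 + 16236)*(-29587 + 27714) = -6357*(-1873) = 11906661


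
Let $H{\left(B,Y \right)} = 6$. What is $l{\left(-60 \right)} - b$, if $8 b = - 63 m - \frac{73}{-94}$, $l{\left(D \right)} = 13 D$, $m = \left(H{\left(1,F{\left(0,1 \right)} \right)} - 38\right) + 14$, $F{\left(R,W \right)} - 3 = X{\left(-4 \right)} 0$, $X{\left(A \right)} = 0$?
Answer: $- \frac{693229}{752} \approx -921.85$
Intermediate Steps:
$F{\left(R,W \right)} = 3$ ($F{\left(R,W \right)} = 3 + 0 \cdot 0 = 3 + 0 = 3$)
$m = -18$ ($m = \left(6 - 38\right) + 14 = -32 + 14 = -18$)
$b = \frac{106669}{752}$ ($b = \frac{\left(-63\right) \left(-18\right) - \frac{73}{-94}}{8} = \frac{1134 - - \frac{73}{94}}{8} = \frac{1134 + \frac{73}{94}}{8} = \frac{1}{8} \cdot \frac{106669}{94} = \frac{106669}{752} \approx 141.85$)
$l{\left(-60 \right)} - b = 13 \left(-60\right) - \frac{106669}{752} = -780 - \frac{106669}{752} = - \frac{693229}{752}$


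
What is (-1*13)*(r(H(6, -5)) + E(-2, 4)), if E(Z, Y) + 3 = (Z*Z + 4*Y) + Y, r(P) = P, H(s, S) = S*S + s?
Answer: -676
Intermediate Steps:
H(s, S) = s + S² (H(s, S) = S² + s = s + S²)
E(Z, Y) = -3 + Z² + 5*Y (E(Z, Y) = -3 + ((Z*Z + 4*Y) + Y) = -3 + ((Z² + 4*Y) + Y) = -3 + (Z² + 5*Y) = -3 + Z² + 5*Y)
(-1*13)*(r(H(6, -5)) + E(-2, 4)) = (-1*13)*((6 + (-5)²) + (-3 + (-2)² + 5*4)) = -13*((6 + 25) + (-3 + 4 + 20)) = -13*(31 + 21) = -13*52 = -676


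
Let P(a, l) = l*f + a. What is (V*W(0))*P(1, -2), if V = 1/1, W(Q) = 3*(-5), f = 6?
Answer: 165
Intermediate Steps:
P(a, l) = a + 6*l (P(a, l) = l*6 + a = 6*l + a = a + 6*l)
W(Q) = -15
V = 1
(V*W(0))*P(1, -2) = (1*(-15))*(1 + 6*(-2)) = -15*(1 - 12) = -15*(-11) = 165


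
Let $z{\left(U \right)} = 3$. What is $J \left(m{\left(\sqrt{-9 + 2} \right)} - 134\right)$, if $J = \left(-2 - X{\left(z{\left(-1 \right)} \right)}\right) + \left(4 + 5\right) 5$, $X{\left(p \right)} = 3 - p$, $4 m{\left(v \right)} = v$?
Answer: $-5762 + \frac{43 i \sqrt{7}}{4} \approx -5762.0 + 28.442 i$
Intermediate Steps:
$m{\left(v \right)} = \frac{v}{4}$
$J = 43$ ($J = \left(-2 - \left(3 - 3\right)\right) + \left(4 + 5\right) 5 = \left(-2 - \left(3 - 3\right)\right) + 9 \cdot 5 = \left(-2 - 0\right) + 45 = \left(-2 + 0\right) + 45 = -2 + 45 = 43$)
$J \left(m{\left(\sqrt{-9 + 2} \right)} - 134\right) = 43 \left(\frac{\sqrt{-9 + 2}}{4} - 134\right) = 43 \left(\frac{\sqrt{-7}}{4} - 134\right) = 43 \left(\frac{i \sqrt{7}}{4} - 134\right) = 43 \left(-134 + \frac{i \sqrt{7}}{4}\right) = -5762 + \frac{43 i \sqrt{7}}{4}$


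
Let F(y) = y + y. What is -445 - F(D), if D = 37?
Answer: -519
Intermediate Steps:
F(y) = 2*y
-445 - F(D) = -445 - 2*37 = -445 - 1*74 = -445 - 74 = -519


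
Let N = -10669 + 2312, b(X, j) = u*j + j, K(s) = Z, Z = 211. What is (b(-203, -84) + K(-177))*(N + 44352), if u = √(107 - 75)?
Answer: 4571365 - 12094320*√2 ≈ -1.2533e+7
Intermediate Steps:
u = 4*√2 (u = √32 = 4*√2 ≈ 5.6569)
K(s) = 211
b(X, j) = j + 4*j*√2 (b(X, j) = (4*√2)*j + j = 4*j*√2 + j = j + 4*j*√2)
N = -8357
(b(-203, -84) + K(-177))*(N + 44352) = (-84*(1 + 4*√2) + 211)*(-8357 + 44352) = ((-84 - 336*√2) + 211)*35995 = (127 - 336*√2)*35995 = 4571365 - 12094320*√2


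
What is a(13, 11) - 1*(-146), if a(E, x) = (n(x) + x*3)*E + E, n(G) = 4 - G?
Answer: 497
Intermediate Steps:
a(E, x) = E + E*(4 + 2*x) (a(E, x) = ((4 - x) + x*3)*E + E = ((4 - x) + 3*x)*E + E = (4 + 2*x)*E + E = E*(4 + 2*x) + E = E + E*(4 + 2*x))
a(13, 11) - 1*(-146) = 13*(5 + 2*11) - 1*(-146) = 13*(5 + 22) + 146 = 13*27 + 146 = 351 + 146 = 497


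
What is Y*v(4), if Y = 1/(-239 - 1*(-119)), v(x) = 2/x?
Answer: -1/240 ≈ -0.0041667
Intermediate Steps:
Y = -1/120 (Y = 1/(-239 + 119) = 1/(-120) = -1/120 ≈ -0.0083333)
Y*v(4) = -1/(60*4) = -1/120*½ = -1/240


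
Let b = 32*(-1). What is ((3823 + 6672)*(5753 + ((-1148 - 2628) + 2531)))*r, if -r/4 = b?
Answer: 6055866880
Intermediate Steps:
b = -32
r = 128 (r = -4*(-32) = 128)
((3823 + 6672)*(5753 + ((-1148 - 2628) + 2531)))*r = ((3823 + 6672)*(5753 + ((-1148 - 2628) + 2531)))*128 = (10495*(5753 + (-3776 + 2531)))*128 = (10495*(5753 - 1245))*128 = (10495*4508)*128 = 47311460*128 = 6055866880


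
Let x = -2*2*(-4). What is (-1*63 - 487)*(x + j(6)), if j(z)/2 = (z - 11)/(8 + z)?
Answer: -58850/7 ≈ -8407.1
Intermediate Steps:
j(z) = 2*(-11 + z)/(8 + z) (j(z) = 2*((z - 11)/(8 + z)) = 2*((-11 + z)/(8 + z)) = 2*(-11 + z)/(8 + z))
x = 16 (x = -4*(-4) = 16)
(-1*63 - 487)*(x + j(6)) = (-1*63 - 487)*(16 + 2*(-11 + 6)/(8 + 6)) = (-63 - 487)*(16 + 2*(-5)/14) = -550*(16 + 2*(1/14)*(-5)) = -550*(16 - 5/7) = -550*107/7 = -58850/7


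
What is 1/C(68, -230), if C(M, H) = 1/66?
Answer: 66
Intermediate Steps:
C(M, H) = 1/66
1/C(68, -230) = 1/(1/66) = 66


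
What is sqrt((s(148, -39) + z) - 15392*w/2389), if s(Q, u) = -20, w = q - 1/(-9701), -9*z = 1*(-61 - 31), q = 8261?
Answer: 2*I*sqrt(64333789757198928838)/69527067 ≈ 230.73*I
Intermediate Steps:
z = 92/9 (z = -(-61 - 31)/9 = -(-92)/9 = -1/9*(-92) = 92/9 ≈ 10.222)
w = 80139962/9701 (w = 8261 - 1/(-9701) = 8261 - 1*(-1/9701) = 8261 + 1/9701 = 80139962/9701 ≈ 8261.0)
sqrt((s(148, -39) + z) - 15392*w/2389) = sqrt((-20 + 92/9) - 15392/(2389/(80139962/9701))) = sqrt(-88/9 - 15392/(2389*(9701/80139962))) = sqrt(-88/9 - 15392/23175689/80139962) = sqrt(-88/9 - 15392*80139962/23175689) = sqrt(-88/9 - 1233514295104/23175689) = sqrt(-11103668116568/208581201) = 2*I*sqrt(64333789757198928838)/69527067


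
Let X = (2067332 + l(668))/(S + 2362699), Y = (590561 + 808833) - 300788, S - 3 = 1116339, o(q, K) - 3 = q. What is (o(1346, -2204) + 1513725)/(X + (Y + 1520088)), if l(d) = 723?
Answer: 5271004564034/9110545860509 ≈ 0.57856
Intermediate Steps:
o(q, K) = 3 + q
S = 1116342 (S = 3 + 1116339 = 1116342)
Y = 1098606 (Y = 1399394 - 300788 = 1098606)
X = 2068055/3479041 (X = (2067332 + 723)/(1116342 + 2362699) = 2068055/3479041 ≈ 0.59443)
(o(1346, -2204) + 1513725)/(X + (Y + 1520088)) = ((3 + 1346) + 1513725)/(2068055/3479041 + (1098606 + 1520088)) = (1349 + 1513725)/(2068055/3479041 + 2618694) = 1515074/(9110545860509/3479041) = 1515074*(3479041/9110545860509) = 5271004564034/9110545860509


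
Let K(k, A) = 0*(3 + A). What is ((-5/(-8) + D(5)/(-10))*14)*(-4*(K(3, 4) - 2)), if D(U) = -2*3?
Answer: 686/5 ≈ 137.20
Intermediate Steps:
K(k, A) = 0
D(U) = -6
((-5/(-8) + D(5)/(-10))*14)*(-4*(K(3, 4) - 2)) = ((-5/(-8) - 6/(-10))*14)*(-4*(0 - 2)) = ((-5*(-⅛) - 6*(-⅒))*14)*(-4*(-2)) = ((5/8 + ⅗)*14)*8 = ((49/40)*14)*8 = (343/20)*8 = 686/5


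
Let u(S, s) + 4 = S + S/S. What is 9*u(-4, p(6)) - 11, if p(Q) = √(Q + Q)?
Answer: -74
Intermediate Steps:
p(Q) = √2*√Q (p(Q) = √(2*Q) = √2*√Q)
u(S, s) = -3 + S (u(S, s) = -4 + (S + S/S) = -4 + (S + 1) = -4 + (1 + S) = -3 + S)
9*u(-4, p(6)) - 11 = 9*(-3 - 4) - 11 = 9*(-7) - 11 = -63 - 11 = -74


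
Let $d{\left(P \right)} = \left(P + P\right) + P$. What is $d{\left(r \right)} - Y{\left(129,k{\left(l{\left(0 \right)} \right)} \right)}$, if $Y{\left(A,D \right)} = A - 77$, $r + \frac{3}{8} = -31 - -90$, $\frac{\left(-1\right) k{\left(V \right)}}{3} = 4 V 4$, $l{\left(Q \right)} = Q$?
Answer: $\frac{991}{8} \approx 123.88$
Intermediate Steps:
$k{\left(V \right)} = - 48 V$ ($k{\left(V \right)} = - 3 \cdot 4 V 4 = - 3 \cdot 16 V = - 48 V$)
$r = \frac{469}{8}$ ($r = - \frac{3}{8} - -59 = - \frac{3}{8} + \left(-31 + 90\right) = - \frac{3}{8} + 59 = \frac{469}{8} \approx 58.625$)
$d{\left(P \right)} = 3 P$ ($d{\left(P \right)} = 2 P + P = 3 P$)
$Y{\left(A,D \right)} = -77 + A$
$d{\left(r \right)} - Y{\left(129,k{\left(l{\left(0 \right)} \right)} \right)} = 3 \cdot \frac{469}{8} - \left(-77 + 129\right) = \frac{1407}{8} - 52 = \frac{991}{8}$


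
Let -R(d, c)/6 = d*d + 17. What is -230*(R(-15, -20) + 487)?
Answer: 221950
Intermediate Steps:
R(d, c) = -102 - 6*d² (R(d, c) = -6*(d*d + 17) = -6*(d² + 17) = -6*(17 + d²) = -102 - 6*d²)
-230*(R(-15, -20) + 487) = -230*((-102 - 6*(-15)²) + 487) = -230*((-102 - 6*225) + 487) = -230*((-102 - 1350) + 487) = -230*(-1452 + 487) = -230*(-965) = 221950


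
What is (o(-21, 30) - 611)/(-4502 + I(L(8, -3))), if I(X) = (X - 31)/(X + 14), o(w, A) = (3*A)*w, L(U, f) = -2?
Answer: 10004/18019 ≈ 0.55519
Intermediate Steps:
o(w, A) = 3*A*w
I(X) = (-31 + X)/(14 + X)
(o(-21, 30) - 611)/(-4502 + I(L(8, -3))) = (3*30*(-21) - 611)/(-4502 + (-31 - 2)/(14 - 2)) = (-1890 - 611)/(-4502 - 33/12) = -2501/(-4502 + (1/12)*(-33)) = -2501/(-4502 - 11/4) = -2501/(-18019/4) = -2501*(-4/18019) = 10004/18019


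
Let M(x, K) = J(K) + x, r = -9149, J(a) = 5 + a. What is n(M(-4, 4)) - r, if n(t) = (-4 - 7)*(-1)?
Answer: 9160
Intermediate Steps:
M(x, K) = 5 + K + x (M(x, K) = (5 + K) + x = 5 + K + x)
n(t) = 11 (n(t) = -11*(-1) = 11)
n(M(-4, 4)) - r = 11 - 1*(-9149) = 11 + 9149 = 9160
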